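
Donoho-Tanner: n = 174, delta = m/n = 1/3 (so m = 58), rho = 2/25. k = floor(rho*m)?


m = 1/3*174 = 58.
rho = 2/25.
rho*m = 2/25*58 = 4.64.
k = floor(4.64) = 4.

4


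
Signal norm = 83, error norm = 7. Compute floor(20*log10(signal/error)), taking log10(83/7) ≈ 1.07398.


||x||/||e|| = 83/7.
log10(83/7) ≈ 1.07398.
20*log10(||x||/||e||) ≈ 20*1.07398 = 21.4796.
floor(21.4796) = 21.

21


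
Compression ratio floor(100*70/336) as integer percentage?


100*m/n = 100*70/336 ≈ 20.8333.
floor = 20.

20


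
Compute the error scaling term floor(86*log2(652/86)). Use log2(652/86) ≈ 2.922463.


log2(n/k) = log2(652/86) ≈ 2.922463.
k*log2(n/k) ≈ 86*2.922463 = 251.331818.
floor(251.331818) = 251.

251


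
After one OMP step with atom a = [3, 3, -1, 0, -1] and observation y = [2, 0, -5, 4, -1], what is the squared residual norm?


a^T a = 20.
a^T y = 12.
coeff = 12/20 = 3/5.
||r||^2 = 194/5.

194/5


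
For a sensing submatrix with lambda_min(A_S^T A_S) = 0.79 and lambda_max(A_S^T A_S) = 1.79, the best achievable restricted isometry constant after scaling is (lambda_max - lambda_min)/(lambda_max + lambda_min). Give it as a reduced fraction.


lambda_max - lambda_min = 1.79 - 0.79 = 1.00.
lambda_max + lambda_min = 1.79 + 0.79 = 2.58.
delta = 1.00/2.58 = 100/258 = 50/129.

50/129


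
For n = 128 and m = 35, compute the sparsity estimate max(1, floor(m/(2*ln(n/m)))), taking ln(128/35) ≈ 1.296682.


n/m = 128/35.
ln(n/m) ≈ 1.296682.
2*ln(n/m) ≈ 2.593364.
m/(2*ln(n/m)) ≈ 35/2.593364 ≈ 13.496.
floor = 13.
k_max = max(1, 13) = 13.

13


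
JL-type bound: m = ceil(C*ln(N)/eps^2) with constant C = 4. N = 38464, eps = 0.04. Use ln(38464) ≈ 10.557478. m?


ln(38464) ≈ 10.557478.
eps^2 = 0.04^2 = 0.0016.
C*ln(N)/eps^2 ≈ 4*10.557478/0.0016 ≈ 26393.695.
m = ceil(26393.695) = 26394.

26394


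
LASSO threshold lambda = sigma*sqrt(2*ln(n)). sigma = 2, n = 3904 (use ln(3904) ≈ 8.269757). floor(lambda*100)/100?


ln(3904) ≈ 8.269757.
2*ln(n) ≈ 16.539514.
sqrt(2*ln(n)) ≈ sqrt(16.539514) ≈ 4.06688.
lambda ≈ 2*4.06688 = 8.13376.
floor(lambda*100)/100 = 8.13.

8.13


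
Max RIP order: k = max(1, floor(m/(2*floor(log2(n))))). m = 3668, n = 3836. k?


floor(log2(3836)) = 11.
2*11 = 22.
m/(2*floor(log2(n))) = 3668/22 ≈ 166.7273.
floor = 166.
k = max(1, 166) = 166.

166


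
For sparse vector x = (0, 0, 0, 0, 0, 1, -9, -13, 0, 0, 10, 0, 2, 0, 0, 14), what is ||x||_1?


Non-zero entries: [(5, 1), (6, -9), (7, -13), (10, 10), (12, 2), (15, 14)]
Absolute values: [1, 9, 13, 10, 2, 14]
||x||_1 = sum = 49.

49


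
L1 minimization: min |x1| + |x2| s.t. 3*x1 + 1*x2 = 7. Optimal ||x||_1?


Axis intercepts:
  x1 = 7/3, x2 = 0: L1 = 7/3
  x1 = 0, x2 = 7: L1 = 7
x* = (7/3, 0)
||x*||_1 = 7/3.

7/3


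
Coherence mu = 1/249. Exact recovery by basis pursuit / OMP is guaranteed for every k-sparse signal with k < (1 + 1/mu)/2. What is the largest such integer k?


1/mu = 249.
1 + 1/mu = 250.
(1 + 1/mu)/2 = 125 is an integer and the inequality is strict, so k_max = 125 - 1 = 124.

124


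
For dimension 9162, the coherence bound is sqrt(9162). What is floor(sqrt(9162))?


95^2 = 9025 <= 9162 < 9216 = 96^2, so 95 <= sqrt(9162) < 96.
floor(sqrt(9162)) = 95.

95


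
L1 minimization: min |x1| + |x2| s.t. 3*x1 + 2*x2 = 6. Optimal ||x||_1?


Axis intercepts:
  x1 = 2, x2 = 0: L1 = 2
  x1 = 0, x2 = 3: L1 = 3
x* = (2, 0)
||x*||_1 = 2.

2


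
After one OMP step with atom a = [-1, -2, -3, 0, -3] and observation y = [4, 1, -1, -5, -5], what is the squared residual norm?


a^T a = 23.
a^T y = 12.
coeff = 12/23 = 12/23.
||r||^2 = 1420/23.

1420/23


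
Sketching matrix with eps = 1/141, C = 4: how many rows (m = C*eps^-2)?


1/eps = 141.
(1/eps)^2 = 19881.
m = 4*19881 = 79524.

79524


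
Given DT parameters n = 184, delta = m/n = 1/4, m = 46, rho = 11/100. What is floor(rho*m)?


m = 1/4*184 = 46.
rho = 11/100.
rho*m = 11/100*46 = 5.06.
k = floor(5.06) = 5.

5


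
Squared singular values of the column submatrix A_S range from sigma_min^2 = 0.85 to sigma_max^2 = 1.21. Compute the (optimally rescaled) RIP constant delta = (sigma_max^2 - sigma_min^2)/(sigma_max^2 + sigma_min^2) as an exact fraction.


lambda_max - lambda_min = 1.21 - 0.85 = 0.36.
lambda_max + lambda_min = 1.21 + 0.85 = 2.06.
delta = 0.36/2.06 = 36/206 = 18/103.

18/103


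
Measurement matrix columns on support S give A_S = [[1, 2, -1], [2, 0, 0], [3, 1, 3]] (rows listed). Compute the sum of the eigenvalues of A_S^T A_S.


Sum of eigenvalues of A_S^T A_S = trace(A_S^T A_S) = sum of squared column norms of A_S.
A_S^T A_S diagonal: [14, 5, 10].
trace = 14 + 5 + 10 = 29.

29


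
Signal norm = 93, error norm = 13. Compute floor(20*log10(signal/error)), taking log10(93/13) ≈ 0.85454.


||x||/||e|| = 93/13.
log10(93/13) ≈ 0.85454.
20*log10(||x||/||e||) ≈ 20*0.85454 = 17.0908.
floor(17.0908) = 17.

17


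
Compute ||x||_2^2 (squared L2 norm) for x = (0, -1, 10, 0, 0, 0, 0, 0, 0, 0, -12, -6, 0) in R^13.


Non-zero entries: [(1, -1), (2, 10), (10, -12), (11, -6)]
Squares: [1, 100, 144, 36]
||x||_2^2 = sum = 281.

281


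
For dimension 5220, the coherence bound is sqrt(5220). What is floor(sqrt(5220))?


72^2 = 5184 <= 5220 < 5329 = 73^2, so 72 <= sqrt(5220) < 73.
floor(sqrt(5220)) = 72.

72


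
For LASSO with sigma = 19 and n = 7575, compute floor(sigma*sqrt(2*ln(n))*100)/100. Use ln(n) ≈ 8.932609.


ln(7575) ≈ 8.932609.
2*ln(n) ≈ 17.865218.
sqrt(2*ln(n)) ≈ sqrt(17.865218) ≈ 4.226727.
lambda ≈ 19*4.226727 = 80.307813.
floor(lambda*100)/100 = 80.30.

80.30


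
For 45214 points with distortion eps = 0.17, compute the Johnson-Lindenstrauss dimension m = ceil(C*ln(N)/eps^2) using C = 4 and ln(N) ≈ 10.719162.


ln(45214) ≈ 10.719162.
eps^2 = 0.17^2 = 0.0289.
C*ln(N)/eps^2 ≈ 4*10.719162/0.0289 ≈ 1483.621.
m = ceil(1483.621) = 1484.

1484


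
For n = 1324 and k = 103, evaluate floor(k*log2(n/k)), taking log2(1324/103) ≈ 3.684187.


log2(n/k) = log2(1324/103) ≈ 3.684187.
k*log2(n/k) ≈ 103*3.684187 = 379.471261.
floor(379.471261) = 379.

379


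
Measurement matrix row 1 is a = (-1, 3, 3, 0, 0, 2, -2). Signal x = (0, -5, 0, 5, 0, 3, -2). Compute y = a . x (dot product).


Non-zero terms: ['3*-5', '0*5', '2*3', '-2*-2']
Products: [-15, 0, 6, 4]
y = sum = -5.

-5


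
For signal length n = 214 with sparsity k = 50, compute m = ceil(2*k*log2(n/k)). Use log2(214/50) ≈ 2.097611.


log2(n/k) = log2(214/50) ≈ 2.097611.
2*k*log2(n/k) ≈ 2*50*2.097611 = 209.7611.
m = ceil(209.7611) = 210.

210


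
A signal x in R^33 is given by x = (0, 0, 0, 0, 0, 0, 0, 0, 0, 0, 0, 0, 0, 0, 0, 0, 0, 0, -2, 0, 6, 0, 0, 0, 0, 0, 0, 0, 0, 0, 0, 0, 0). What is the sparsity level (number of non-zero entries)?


Non-zero positions: [18, 20].
Sparsity = 2.

2


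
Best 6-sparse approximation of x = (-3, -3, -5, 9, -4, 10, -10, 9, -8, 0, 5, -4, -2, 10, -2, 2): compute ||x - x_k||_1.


Sorted |x_i| descending: [10, 10, 10, 9, 9, 8, 5, 5, 4, 4, 3, 3, 2, 2, 2, 0]
Keep top 6: [10, 10, 10, 9, 9, 8]
Tail entries: [5, 5, 4, 4, 3, 3, 2, 2, 2, 0]
L1 error = sum of tail = 30.

30


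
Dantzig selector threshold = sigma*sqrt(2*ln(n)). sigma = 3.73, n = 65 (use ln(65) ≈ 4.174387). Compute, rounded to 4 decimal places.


ln(65) ≈ 4.174387.
2*ln(n) ≈ 8.348774.
sqrt(2*ln(n)) ≈ sqrt(8.348774) ≈ 2.889425.
threshold ≈ 3.73*2.889425 = 10.77755525 ≈ 10.7776.

10.7776


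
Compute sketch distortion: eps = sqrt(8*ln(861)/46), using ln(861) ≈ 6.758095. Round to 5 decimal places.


ln(861) ≈ 6.758095.
8*ln(N)/m ≈ 8*6.758095/46 ≈ 1.17532087.
eps = sqrt(1.17532087) ≈ 1.0841222 ≈ 1.08412.

1.08412


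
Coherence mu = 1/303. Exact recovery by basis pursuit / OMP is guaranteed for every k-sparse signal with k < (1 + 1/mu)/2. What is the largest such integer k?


1/mu = 303.
1 + 1/mu = 304.
(1 + 1/mu)/2 = 152 is an integer and the inequality is strict, so k_max = 152 - 1 = 151.

151


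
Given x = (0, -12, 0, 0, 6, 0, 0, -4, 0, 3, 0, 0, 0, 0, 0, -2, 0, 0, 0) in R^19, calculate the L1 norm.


Non-zero entries: [(1, -12), (4, 6), (7, -4), (9, 3), (15, -2)]
Absolute values: [12, 6, 4, 3, 2]
||x||_1 = sum = 27.

27


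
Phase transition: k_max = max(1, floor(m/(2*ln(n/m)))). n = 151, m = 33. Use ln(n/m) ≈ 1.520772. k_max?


n/m = 151/33.
ln(n/m) ≈ 1.520772.
2*ln(n/m) ≈ 3.041544.
m/(2*ln(n/m)) ≈ 33/3.041544 ≈ 10.8498.
floor = 10.
k_max = max(1, 10) = 10.

10


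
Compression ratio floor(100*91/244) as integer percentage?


100*m/n = 100*91/244 ≈ 37.2951.
floor = 37.

37


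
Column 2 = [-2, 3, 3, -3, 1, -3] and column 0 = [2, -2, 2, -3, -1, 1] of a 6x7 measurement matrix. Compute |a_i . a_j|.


Inner product: -2*2 + 3*-2 + 3*2 + -3*-3 + 1*-1 + -3*1
Products: [-4, -6, 6, 9, -1, -3]
Sum = 1.
|dot| = 1.

1


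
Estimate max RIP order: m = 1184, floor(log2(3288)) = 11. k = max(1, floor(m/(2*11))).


floor(log2(3288)) = 11.
2*11 = 22.
m/(2*floor(log2(n))) = 1184/22 ≈ 53.8182.
floor = 53.
k = max(1, 53) = 53.

53


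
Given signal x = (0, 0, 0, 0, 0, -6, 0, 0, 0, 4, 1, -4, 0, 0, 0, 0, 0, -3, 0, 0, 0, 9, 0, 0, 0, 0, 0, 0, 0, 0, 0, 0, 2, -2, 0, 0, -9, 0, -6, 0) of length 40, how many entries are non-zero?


Non-zero positions: [5, 9, 10, 11, 17, 21, 32, 33, 36, 38].
Sparsity = 10.

10


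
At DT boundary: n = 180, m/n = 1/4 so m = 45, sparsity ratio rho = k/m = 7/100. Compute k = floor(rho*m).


m = 1/4*180 = 45.
rho = 7/100.
rho*m = 7/100*45 = 3.15.
k = floor(3.15) = 3.

3


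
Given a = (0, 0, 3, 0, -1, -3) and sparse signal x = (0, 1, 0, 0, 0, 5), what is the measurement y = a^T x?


Non-zero terms: ['0*1', '-3*5']
Products: [0, -15]
y = sum = -15.

-15


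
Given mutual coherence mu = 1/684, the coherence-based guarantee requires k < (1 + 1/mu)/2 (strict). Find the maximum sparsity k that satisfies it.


1/mu = 684.
1 + 1/mu = 685.
(1 + 1/mu)/2 = 342.5 is not an integer, so k_max = floor(342.5) = 342.

342


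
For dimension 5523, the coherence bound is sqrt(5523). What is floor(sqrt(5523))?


74^2 = 5476 <= 5523 < 5625 = 75^2, so 74 <= sqrt(5523) < 75.
floor(sqrt(5523)) = 74.

74


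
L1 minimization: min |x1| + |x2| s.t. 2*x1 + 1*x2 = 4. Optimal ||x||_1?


Axis intercepts:
  x1 = 2, x2 = 0: L1 = 2
  x1 = 0, x2 = 4: L1 = 4
x* = (2, 0)
||x*||_1 = 2.

2


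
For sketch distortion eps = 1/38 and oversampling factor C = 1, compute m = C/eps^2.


1/eps = 38.
(1/eps)^2 = 1444.
m = 1*1444 = 1444.

1444


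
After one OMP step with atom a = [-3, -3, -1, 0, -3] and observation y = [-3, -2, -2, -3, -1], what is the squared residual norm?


a^T a = 28.
a^T y = 20.
coeff = 20/28 = 5/7.
||r||^2 = 89/7.

89/7


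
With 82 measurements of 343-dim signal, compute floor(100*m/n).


100*m/n = 100*82/343 ≈ 23.9067.
floor = 23.

23


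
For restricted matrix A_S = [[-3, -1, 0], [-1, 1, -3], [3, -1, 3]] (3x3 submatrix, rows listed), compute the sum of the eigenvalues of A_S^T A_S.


Sum of eigenvalues of A_S^T A_S = trace(A_S^T A_S) = sum of squared column norms of A_S.
A_S^T A_S diagonal: [19, 3, 18].
trace = 19 + 3 + 18 = 40.

40


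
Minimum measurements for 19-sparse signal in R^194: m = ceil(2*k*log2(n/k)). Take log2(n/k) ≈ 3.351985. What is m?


log2(n/k) = log2(194/19) ≈ 3.351985.
2*k*log2(n/k) ≈ 2*19*3.351985 = 127.37543.
m = ceil(127.37543) = 128.

128


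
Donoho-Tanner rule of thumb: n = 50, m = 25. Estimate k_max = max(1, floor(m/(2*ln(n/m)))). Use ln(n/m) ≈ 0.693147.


n/m = 50/25 = 2.
ln(n/m) ≈ 0.693147.
2*ln(n/m) ≈ 1.386294.
m/(2*ln(n/m)) ≈ 25/1.386294 ≈ 18.0337.
floor = 18.
k_max = max(1, 18) = 18.

18


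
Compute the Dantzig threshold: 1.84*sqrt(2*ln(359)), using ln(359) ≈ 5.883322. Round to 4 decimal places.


ln(359) ≈ 5.883322.
2*ln(n) ≈ 11.766644.
sqrt(2*ln(n)) ≈ sqrt(11.766644) ≈ 3.430254.
threshold ≈ 1.84*3.430254 = 6.31166736 ≈ 6.3117.

6.3117


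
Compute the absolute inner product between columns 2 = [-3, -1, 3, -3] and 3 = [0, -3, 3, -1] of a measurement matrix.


Inner product: -3*0 + -1*-3 + 3*3 + -3*-1
Products: [0, 3, 9, 3]
Sum = 15.
|dot| = 15.

15


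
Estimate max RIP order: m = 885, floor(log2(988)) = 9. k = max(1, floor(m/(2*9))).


floor(log2(988)) = 9.
2*9 = 18.
m/(2*floor(log2(n))) = 885/18 ≈ 49.1667.
floor = 49.
k = max(1, 49) = 49.

49


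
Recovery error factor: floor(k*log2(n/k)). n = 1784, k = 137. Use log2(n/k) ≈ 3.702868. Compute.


log2(n/k) = log2(1784/137) ≈ 3.702868.
k*log2(n/k) ≈ 137*3.702868 = 507.292916.
floor(507.292916) = 507.

507


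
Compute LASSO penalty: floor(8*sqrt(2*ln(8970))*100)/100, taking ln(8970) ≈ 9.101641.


ln(8970) ≈ 9.101641.
2*ln(n) ≈ 18.203282.
sqrt(2*ln(n)) ≈ sqrt(18.203282) ≈ 4.26653.
lambda ≈ 8*4.26653 = 34.13224.
floor(lambda*100)/100 = 34.13.

34.13


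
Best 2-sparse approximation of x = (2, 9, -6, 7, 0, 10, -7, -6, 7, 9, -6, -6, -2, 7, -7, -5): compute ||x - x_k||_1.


Sorted |x_i| descending: [10, 9, 9, 7, 7, 7, 7, 7, 6, 6, 6, 6, 5, 2, 2, 0]
Keep top 2: [10, 9]
Tail entries: [9, 7, 7, 7, 7, 7, 6, 6, 6, 6, 5, 2, 2, 0]
L1 error = sum of tail = 77.

77


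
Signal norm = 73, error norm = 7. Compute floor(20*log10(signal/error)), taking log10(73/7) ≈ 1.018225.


||x||/||e|| = 73/7.
log10(73/7) ≈ 1.018225.
20*log10(||x||/||e||) ≈ 20*1.018225 = 20.3645.
floor(20.3645) = 20.

20


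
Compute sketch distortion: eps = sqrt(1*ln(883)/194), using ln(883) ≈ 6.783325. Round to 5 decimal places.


ln(883) ≈ 6.783325.
1*ln(N)/m ≈ 1*6.783325/194 ≈ 0.03496559.
eps = sqrt(0.03496559) ≈ 0.1869909 ≈ 0.18699.

0.18699


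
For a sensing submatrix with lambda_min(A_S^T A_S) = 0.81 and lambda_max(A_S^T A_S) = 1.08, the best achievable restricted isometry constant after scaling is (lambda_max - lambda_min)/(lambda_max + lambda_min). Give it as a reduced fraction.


lambda_max - lambda_min = 1.08 - 0.81 = 0.27.
lambda_max + lambda_min = 1.08 + 0.81 = 1.89.
delta = 0.27/1.89 = 27/189 = 1/7.

1/7


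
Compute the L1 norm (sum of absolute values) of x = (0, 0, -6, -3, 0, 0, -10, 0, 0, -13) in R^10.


Non-zero entries: [(2, -6), (3, -3), (6, -10), (9, -13)]
Absolute values: [6, 3, 10, 13]
||x||_1 = sum = 32.

32


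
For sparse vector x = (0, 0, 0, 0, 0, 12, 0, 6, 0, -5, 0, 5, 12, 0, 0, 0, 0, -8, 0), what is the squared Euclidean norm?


Non-zero entries: [(5, 12), (7, 6), (9, -5), (11, 5), (12, 12), (17, -8)]
Squares: [144, 36, 25, 25, 144, 64]
||x||_2^2 = sum = 438.

438


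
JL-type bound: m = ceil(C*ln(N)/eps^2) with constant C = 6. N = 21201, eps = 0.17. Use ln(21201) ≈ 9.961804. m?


ln(21201) ≈ 9.961804.
eps^2 = 0.17^2 = 0.0289.
C*ln(N)/eps^2 ≈ 6*9.961804/0.0289 ≈ 2068.1946.
m = ceil(2068.1946) = 2069.

2069


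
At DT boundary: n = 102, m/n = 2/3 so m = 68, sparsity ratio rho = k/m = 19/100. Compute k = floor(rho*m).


m = 2/3*102 = 68.
rho = 19/100.
rho*m = 19/100*68 = 12.92.
k = floor(12.92) = 12.

12


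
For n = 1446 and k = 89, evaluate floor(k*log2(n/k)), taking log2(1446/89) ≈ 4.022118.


log2(n/k) = log2(1446/89) ≈ 4.022118.
k*log2(n/k) ≈ 89*4.022118 = 357.968502.
floor(357.968502) = 357.

357


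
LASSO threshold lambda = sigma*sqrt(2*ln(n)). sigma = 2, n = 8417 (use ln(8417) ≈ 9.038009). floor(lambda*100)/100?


ln(8417) ≈ 9.038009.
2*ln(n) ≈ 18.076018.
sqrt(2*ln(n)) ≈ sqrt(18.076018) ≈ 4.25159.
lambda ≈ 2*4.25159 = 8.50318.
floor(lambda*100)/100 = 8.50.

8.50


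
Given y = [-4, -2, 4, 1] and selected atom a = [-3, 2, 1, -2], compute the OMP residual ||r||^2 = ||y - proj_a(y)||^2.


a^T a = 18.
a^T y = 10.
coeff = 10/18 = 5/9.
||r||^2 = 283/9.

283/9


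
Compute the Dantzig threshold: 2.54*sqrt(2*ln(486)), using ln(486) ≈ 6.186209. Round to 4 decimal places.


ln(486) ≈ 6.186209.
2*ln(n) ≈ 12.372418.
sqrt(2*ln(n)) ≈ sqrt(12.372418) ≈ 3.517445.
threshold ≈ 2.54*3.517445 = 8.9343103 ≈ 8.9343.

8.9343


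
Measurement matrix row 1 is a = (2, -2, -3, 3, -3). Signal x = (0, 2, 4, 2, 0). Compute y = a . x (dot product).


Non-zero terms: ['-2*2', '-3*4', '3*2']
Products: [-4, -12, 6]
y = sum = -10.

-10


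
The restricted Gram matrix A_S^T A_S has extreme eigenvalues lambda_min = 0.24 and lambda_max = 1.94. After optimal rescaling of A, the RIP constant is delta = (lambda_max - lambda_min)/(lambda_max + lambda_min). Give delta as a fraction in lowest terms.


lambda_max - lambda_min = 1.94 - 0.24 = 1.70.
lambda_max + lambda_min = 1.94 + 0.24 = 2.18.
delta = 1.70/2.18 = 170/218 = 85/109.

85/109


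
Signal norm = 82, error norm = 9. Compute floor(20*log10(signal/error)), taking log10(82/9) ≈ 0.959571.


||x||/||e|| = 82/9.
log10(82/9) ≈ 0.959571.
20*log10(||x||/||e||) ≈ 20*0.959571 = 19.19142.
floor(19.19142) = 19.

19


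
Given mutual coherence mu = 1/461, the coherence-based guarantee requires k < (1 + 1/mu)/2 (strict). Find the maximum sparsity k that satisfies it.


1/mu = 461.
1 + 1/mu = 462.
(1 + 1/mu)/2 = 231 is an integer and the inequality is strict, so k_max = 231 - 1 = 230.

230


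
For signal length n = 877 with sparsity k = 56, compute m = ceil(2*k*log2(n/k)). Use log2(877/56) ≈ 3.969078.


log2(n/k) = log2(877/56) ≈ 3.969078.
2*k*log2(n/k) ≈ 2*56*3.969078 = 444.536736.
m = ceil(444.536736) = 445.

445


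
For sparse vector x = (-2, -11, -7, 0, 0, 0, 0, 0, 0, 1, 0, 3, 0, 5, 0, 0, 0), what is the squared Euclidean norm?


Non-zero entries: [(0, -2), (1, -11), (2, -7), (9, 1), (11, 3), (13, 5)]
Squares: [4, 121, 49, 1, 9, 25]
||x||_2^2 = sum = 209.

209


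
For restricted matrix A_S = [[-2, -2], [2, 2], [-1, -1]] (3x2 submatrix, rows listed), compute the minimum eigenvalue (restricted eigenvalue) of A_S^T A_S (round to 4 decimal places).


A_S^T A_S = [[9, 9], [9, 9]].
trace = 18.
det = 0.
disc = trace^2 - 4*det = 324 - 4*0 = 324.
sqrt(324) = 18.
lam_min = (18 - 18)/2 = 0 = 0.0000.

0.0000


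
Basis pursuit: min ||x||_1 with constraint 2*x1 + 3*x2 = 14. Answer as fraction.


Axis intercepts:
  x1 = 7, x2 = 0: L1 = 7
  x1 = 0, x2 = 14/3: L1 = 14/3
x* = (0, 14/3)
||x*||_1 = 14/3.

14/3


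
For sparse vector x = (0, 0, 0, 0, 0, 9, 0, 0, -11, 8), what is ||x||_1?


Non-zero entries: [(5, 9), (8, -11), (9, 8)]
Absolute values: [9, 11, 8]
||x||_1 = sum = 28.

28


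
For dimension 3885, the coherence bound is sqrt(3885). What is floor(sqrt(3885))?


62^2 = 3844 <= 3885 < 3969 = 63^2, so 62 <= sqrt(3885) < 63.
floor(sqrt(3885)) = 62.

62


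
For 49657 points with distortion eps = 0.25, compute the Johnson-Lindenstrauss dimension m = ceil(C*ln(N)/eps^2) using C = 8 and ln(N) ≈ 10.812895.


ln(49657) ≈ 10.812895.
eps^2 = 0.25^2 = 0.0625.
C*ln(N)/eps^2 ≈ 8*10.812895/0.0625 ≈ 1384.0506.
m = ceil(1384.0506) = 1385.

1385


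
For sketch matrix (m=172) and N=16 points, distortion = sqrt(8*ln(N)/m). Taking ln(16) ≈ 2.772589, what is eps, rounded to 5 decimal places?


ln(16) ≈ 2.772589.
8*ln(N)/m ≈ 8*2.772589/172 ≈ 0.12895763.
eps = sqrt(0.12895763) ≈ 0.3591067 ≈ 0.35911.

0.35911


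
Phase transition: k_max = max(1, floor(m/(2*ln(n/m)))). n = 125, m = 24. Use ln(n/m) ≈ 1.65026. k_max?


n/m = 125/24.
ln(n/m) ≈ 1.65026.
2*ln(n/m) ≈ 3.30052.
m/(2*ln(n/m)) ≈ 24/3.30052 ≈ 7.2716.
floor = 7.
k_max = max(1, 7) = 7.

7


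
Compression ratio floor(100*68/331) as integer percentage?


100*m/n = 100*68/331 ≈ 20.5438.
floor = 20.

20


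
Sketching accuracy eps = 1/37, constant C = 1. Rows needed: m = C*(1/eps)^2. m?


1/eps = 37.
(1/eps)^2 = 1369.
m = 1*1369 = 1369.

1369


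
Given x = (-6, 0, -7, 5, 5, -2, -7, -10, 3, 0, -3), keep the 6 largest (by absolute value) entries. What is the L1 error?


Sorted |x_i| descending: [10, 7, 7, 6, 5, 5, 3, 3, 2, 0, 0]
Keep top 6: [10, 7, 7, 6, 5, 5]
Tail entries: [3, 3, 2, 0, 0]
L1 error = sum of tail = 8.

8


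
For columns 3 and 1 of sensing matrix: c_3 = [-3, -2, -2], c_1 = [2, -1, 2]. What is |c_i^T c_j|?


Inner product: -3*2 + -2*-1 + -2*2
Products: [-6, 2, -4]
Sum = -8.
|dot| = 8.

8


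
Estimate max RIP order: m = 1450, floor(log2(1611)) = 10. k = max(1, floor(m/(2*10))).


floor(log2(1611)) = 10.
2*10 = 20.
m/(2*floor(log2(n))) = 1450/20 ≈ 72.5.
floor = 72.
k = max(1, 72) = 72.

72


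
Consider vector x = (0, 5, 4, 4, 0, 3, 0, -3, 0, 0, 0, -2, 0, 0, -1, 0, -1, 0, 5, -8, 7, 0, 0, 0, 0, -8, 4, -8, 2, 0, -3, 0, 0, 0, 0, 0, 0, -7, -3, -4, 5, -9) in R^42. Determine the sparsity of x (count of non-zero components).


Non-zero positions: [1, 2, 3, 5, 7, 11, 14, 16, 18, 19, 20, 25, 26, 27, 28, 30, 37, 38, 39, 40, 41].
Sparsity = 21.

21


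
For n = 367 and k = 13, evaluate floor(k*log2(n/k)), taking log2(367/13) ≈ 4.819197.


log2(n/k) = log2(367/13) ≈ 4.819197.
k*log2(n/k) ≈ 13*4.819197 = 62.649561.
floor(62.649561) = 62.

62


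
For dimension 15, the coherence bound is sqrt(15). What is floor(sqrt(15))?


3^2 = 9 <= 15 < 16 = 4^2, so 3 <= sqrt(15) < 4.
floor(sqrt(15)) = 3.

3


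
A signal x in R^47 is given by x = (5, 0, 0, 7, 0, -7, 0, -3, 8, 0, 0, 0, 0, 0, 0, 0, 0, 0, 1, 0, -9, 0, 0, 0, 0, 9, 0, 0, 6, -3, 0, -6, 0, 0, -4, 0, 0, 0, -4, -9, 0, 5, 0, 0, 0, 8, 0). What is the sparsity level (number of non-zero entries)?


Non-zero positions: [0, 3, 5, 7, 8, 18, 20, 25, 28, 29, 31, 34, 38, 39, 41, 45].
Sparsity = 16.

16


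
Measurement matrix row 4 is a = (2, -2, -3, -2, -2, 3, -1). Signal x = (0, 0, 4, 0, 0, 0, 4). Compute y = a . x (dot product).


Non-zero terms: ['-3*4', '-1*4']
Products: [-12, -4]
y = sum = -16.

-16


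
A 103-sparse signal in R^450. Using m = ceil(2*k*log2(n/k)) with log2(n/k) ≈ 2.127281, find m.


log2(n/k) = log2(450/103) ≈ 2.127281.
2*k*log2(n/k) ≈ 2*103*2.127281 = 438.219886.
m = ceil(438.219886) = 439.

439


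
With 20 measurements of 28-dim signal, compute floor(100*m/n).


100*m/n = 100*20/28 ≈ 71.4286.
floor = 71.

71


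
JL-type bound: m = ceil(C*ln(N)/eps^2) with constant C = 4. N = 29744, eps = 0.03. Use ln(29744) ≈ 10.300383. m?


ln(29744) ≈ 10.300383.
eps^2 = 0.03^2 = 0.0009.
C*ln(N)/eps^2 ≈ 4*10.300383/0.0009 ≈ 45779.48.
m = ceil(45779.48) = 45780.

45780


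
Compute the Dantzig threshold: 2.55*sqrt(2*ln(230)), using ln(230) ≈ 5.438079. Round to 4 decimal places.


ln(230) ≈ 5.438079.
2*ln(n) ≈ 10.876158.
sqrt(2*ln(n)) ≈ sqrt(10.876158) ≈ 3.297902.
threshold ≈ 2.55*3.297902 = 8.4096501 ≈ 8.4097.

8.4097


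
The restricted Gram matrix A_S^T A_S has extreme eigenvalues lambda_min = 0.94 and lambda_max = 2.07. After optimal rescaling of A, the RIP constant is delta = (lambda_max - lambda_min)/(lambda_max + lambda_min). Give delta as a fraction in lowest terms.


lambda_max - lambda_min = 2.07 - 0.94 = 1.13.
lambda_max + lambda_min = 2.07 + 0.94 = 3.01.
delta = 1.13/3.01 = 113/301.

113/301


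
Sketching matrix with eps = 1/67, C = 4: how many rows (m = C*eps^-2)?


1/eps = 67.
(1/eps)^2 = 4489.
m = 4*4489 = 17956.

17956


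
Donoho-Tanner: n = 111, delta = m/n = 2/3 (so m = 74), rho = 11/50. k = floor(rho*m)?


m = 2/3*111 = 74.
rho = 11/50.
rho*m = 11/50*74 = 16.28.
k = floor(16.28) = 16.

16


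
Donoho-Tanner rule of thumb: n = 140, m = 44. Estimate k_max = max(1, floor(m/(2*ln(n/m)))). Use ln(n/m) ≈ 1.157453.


n/m = 140/44 = 35/11.
ln(n/m) ≈ 1.157453.
2*ln(n/m) ≈ 2.314906.
m/(2*ln(n/m)) ≈ 44/2.314906 ≈ 19.0073.
floor = 19.
k_max = max(1, 19) = 19.

19


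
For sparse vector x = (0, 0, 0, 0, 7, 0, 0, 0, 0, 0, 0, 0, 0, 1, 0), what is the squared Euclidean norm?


Non-zero entries: [(4, 7), (13, 1)]
Squares: [49, 1]
||x||_2^2 = sum = 50.

50


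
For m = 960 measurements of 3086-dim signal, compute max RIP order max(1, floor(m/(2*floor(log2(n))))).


floor(log2(3086)) = 11.
2*11 = 22.
m/(2*floor(log2(n))) = 960/22 ≈ 43.6364.
floor = 43.
k = max(1, 43) = 43.

43


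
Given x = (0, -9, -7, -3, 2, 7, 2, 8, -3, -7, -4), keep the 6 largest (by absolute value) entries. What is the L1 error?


Sorted |x_i| descending: [9, 8, 7, 7, 7, 4, 3, 3, 2, 2, 0]
Keep top 6: [9, 8, 7, 7, 7, 4]
Tail entries: [3, 3, 2, 2, 0]
L1 error = sum of tail = 10.

10


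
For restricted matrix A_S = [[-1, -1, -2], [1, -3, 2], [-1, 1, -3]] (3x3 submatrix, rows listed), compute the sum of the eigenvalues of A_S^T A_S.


Sum of eigenvalues of A_S^T A_S = trace(A_S^T A_S) = sum of squared column norms of A_S.
A_S^T A_S diagonal: [3, 11, 17].
trace = 3 + 11 + 17 = 31.

31


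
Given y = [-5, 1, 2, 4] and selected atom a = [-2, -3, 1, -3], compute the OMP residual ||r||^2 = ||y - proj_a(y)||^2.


a^T a = 23.
a^T y = -3.
coeff = -3/23 = -3/23.
||r||^2 = 1049/23.

1049/23


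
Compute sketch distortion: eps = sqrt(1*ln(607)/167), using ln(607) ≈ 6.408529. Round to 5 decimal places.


ln(607) ≈ 6.408529.
1*ln(N)/m ≈ 1*6.408529/167 ≈ 0.03837443.
eps = sqrt(0.03837443) ≈ 0.1958939 ≈ 0.19589.

0.19589


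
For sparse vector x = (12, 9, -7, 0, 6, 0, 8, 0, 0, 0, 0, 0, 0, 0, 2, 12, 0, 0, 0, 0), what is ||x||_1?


Non-zero entries: [(0, 12), (1, 9), (2, -7), (4, 6), (6, 8), (14, 2), (15, 12)]
Absolute values: [12, 9, 7, 6, 8, 2, 12]
||x||_1 = sum = 56.

56


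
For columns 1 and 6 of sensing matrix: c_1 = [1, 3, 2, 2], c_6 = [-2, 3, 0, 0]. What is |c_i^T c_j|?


Inner product: 1*-2 + 3*3 + 2*0 + 2*0
Products: [-2, 9, 0, 0]
Sum = 7.
|dot| = 7.

7


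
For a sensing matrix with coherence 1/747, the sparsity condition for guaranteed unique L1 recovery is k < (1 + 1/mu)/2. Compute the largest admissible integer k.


1/mu = 747.
1 + 1/mu = 748.
(1 + 1/mu)/2 = 374 is an integer and the inequality is strict, so k_max = 374 - 1 = 373.

373


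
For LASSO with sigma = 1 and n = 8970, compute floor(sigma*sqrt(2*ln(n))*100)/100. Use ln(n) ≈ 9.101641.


ln(8970) ≈ 9.101641.
2*ln(n) ≈ 18.203282.
sqrt(2*ln(n)) ≈ sqrt(18.203282) ≈ 4.26653.
lambda ≈ 1*4.26653 = 4.26653.
floor(lambda*100)/100 = 4.26.

4.26


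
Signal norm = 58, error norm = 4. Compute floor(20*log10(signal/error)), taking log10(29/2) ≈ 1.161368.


||x||/||e|| = 58/4 = 29/2.
log10(29/2) ≈ 1.161368.
20*log10(||x||/||e||) ≈ 20*1.161368 = 23.22736.
floor(23.22736) = 23.

23


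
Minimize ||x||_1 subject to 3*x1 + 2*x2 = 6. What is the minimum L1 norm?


Axis intercepts:
  x1 = 2, x2 = 0: L1 = 2
  x1 = 0, x2 = 3: L1 = 3
x* = (2, 0)
||x*||_1 = 2.

2


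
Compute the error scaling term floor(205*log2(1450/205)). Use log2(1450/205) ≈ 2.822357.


log2(n/k) = log2(1450/205) ≈ 2.822357.
k*log2(n/k) ≈ 205*2.822357 = 578.583185.
floor(578.583185) = 578.

578


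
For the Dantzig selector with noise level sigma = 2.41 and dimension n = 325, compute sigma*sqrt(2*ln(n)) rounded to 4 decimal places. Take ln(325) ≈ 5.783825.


ln(325) ≈ 5.783825.
2*ln(n) ≈ 11.56765.
sqrt(2*ln(n)) ≈ sqrt(11.56765) ≈ 3.401125.
threshold ≈ 2.41*3.401125 = 8.19671125 ≈ 8.1967.

8.1967


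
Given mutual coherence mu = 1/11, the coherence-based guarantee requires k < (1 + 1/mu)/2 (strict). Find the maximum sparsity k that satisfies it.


1/mu = 11.
1 + 1/mu = 12.
(1 + 1/mu)/2 = 6 is an integer and the inequality is strict, so k_max = 6 - 1 = 5.

5


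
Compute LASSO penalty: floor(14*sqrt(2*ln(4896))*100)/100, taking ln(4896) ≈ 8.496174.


ln(4896) ≈ 8.496174.
2*ln(n) ≈ 16.992348.
sqrt(2*ln(n)) ≈ sqrt(16.992348) ≈ 4.122178.
lambda ≈ 14*4.122178 = 57.710492.
floor(lambda*100)/100 = 57.71.

57.71


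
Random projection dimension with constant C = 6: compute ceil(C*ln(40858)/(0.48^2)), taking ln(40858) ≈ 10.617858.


ln(40858) ≈ 10.617858.
eps^2 = 0.48^2 = 0.2304.
C*ln(N)/eps^2 ≈ 6*10.617858/0.2304 ≈ 276.5067.
m = ceil(276.5067) = 277.

277


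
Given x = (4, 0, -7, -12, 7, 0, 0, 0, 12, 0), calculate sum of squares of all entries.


Non-zero entries: [(0, 4), (2, -7), (3, -12), (4, 7), (8, 12)]
Squares: [16, 49, 144, 49, 144]
||x||_2^2 = sum = 402.

402


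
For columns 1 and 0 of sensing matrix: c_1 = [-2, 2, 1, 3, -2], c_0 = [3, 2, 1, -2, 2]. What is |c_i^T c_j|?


Inner product: -2*3 + 2*2 + 1*1 + 3*-2 + -2*2
Products: [-6, 4, 1, -6, -4]
Sum = -11.
|dot| = 11.

11


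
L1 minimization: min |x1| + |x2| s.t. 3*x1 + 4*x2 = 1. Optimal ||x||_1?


Axis intercepts:
  x1 = 1/3, x2 = 0: L1 = 1/3
  x1 = 0, x2 = 1/4: L1 = 1/4
x* = (0, 1/4)
||x*||_1 = 1/4.

1/4


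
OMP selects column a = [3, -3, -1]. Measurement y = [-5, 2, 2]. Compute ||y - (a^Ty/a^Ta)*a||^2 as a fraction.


a^T a = 19.
a^T y = -23.
coeff = -23/19 = -23/19.
||r||^2 = 98/19.

98/19


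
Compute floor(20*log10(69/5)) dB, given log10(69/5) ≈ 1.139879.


||x||/||e|| = 69/5.
log10(69/5) ≈ 1.139879.
20*log10(||x||/||e||) ≈ 20*1.139879 = 22.79758.
floor(22.79758) = 22.

22


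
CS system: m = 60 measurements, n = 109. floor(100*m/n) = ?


100*m/n = 100*60/109 ≈ 55.0459.
floor = 55.

55


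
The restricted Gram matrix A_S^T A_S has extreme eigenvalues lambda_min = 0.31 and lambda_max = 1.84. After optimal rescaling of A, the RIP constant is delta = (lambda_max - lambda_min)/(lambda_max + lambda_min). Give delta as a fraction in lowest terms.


lambda_max - lambda_min = 1.84 - 0.31 = 1.53.
lambda_max + lambda_min = 1.84 + 0.31 = 2.15.
delta = 1.53/2.15 = 153/215.

153/215


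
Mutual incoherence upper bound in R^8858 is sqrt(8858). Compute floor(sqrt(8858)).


94^2 = 8836 <= 8858 < 9025 = 95^2, so 94 <= sqrt(8858) < 95.
floor(sqrt(8858)) = 94.

94


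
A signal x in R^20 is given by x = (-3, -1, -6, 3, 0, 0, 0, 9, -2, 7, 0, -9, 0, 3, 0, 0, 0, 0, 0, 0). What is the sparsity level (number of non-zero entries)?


Non-zero positions: [0, 1, 2, 3, 7, 8, 9, 11, 13].
Sparsity = 9.

9


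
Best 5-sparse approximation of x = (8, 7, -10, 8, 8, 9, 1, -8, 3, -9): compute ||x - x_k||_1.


Sorted |x_i| descending: [10, 9, 9, 8, 8, 8, 8, 7, 3, 1]
Keep top 5: [10, 9, 9, 8, 8]
Tail entries: [8, 8, 7, 3, 1]
L1 error = sum of tail = 27.

27


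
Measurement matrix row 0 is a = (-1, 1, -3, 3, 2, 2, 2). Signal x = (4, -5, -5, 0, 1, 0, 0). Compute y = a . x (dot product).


Non-zero terms: ['-1*4', '1*-5', '-3*-5', '2*1']
Products: [-4, -5, 15, 2]
y = sum = 8.

8


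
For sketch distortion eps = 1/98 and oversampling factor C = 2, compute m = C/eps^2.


1/eps = 98.
(1/eps)^2 = 9604.
m = 2*9604 = 19208.

19208


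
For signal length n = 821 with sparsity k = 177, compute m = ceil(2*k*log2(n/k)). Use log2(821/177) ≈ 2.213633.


log2(n/k) = log2(821/177) ≈ 2.213633.
2*k*log2(n/k) ≈ 2*177*2.213633 = 783.626082.
m = ceil(783.626082) = 784.

784


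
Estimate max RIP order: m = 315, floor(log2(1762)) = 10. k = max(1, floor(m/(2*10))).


floor(log2(1762)) = 10.
2*10 = 20.
m/(2*floor(log2(n))) = 315/20 ≈ 15.75.
floor = 15.
k = max(1, 15) = 15.

15


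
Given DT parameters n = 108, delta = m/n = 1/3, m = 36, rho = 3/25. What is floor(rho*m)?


m = 1/3*108 = 36.
rho = 3/25.
rho*m = 3/25*36 = 4.32.
k = floor(4.32) = 4.

4


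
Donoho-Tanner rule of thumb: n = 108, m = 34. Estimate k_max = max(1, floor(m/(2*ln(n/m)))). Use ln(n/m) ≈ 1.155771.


n/m = 108/34 = 54/17.
ln(n/m) ≈ 1.155771.
2*ln(n/m) ≈ 2.311542.
m/(2*ln(n/m)) ≈ 34/2.311542 ≈ 14.7088.
floor = 14.
k_max = max(1, 14) = 14.

14


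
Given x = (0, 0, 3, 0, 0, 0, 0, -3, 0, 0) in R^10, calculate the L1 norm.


Non-zero entries: [(2, 3), (7, -3)]
Absolute values: [3, 3]
||x||_1 = sum = 6.

6


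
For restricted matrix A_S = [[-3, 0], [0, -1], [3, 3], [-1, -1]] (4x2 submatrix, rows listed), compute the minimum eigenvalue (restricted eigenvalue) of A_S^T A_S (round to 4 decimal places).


A_S^T A_S = [[19, 10], [10, 11]].
trace = 30.
det = 109.
disc = trace^2 - 4*det = 900 - 4*109 = 464.
sqrt(464) ≈ 21.540659.
lam_min = (30 - sqrt(464))/2 ≈ (30 - 21.540659)/2 = 4.2296705 ≈ 4.2297.

4.2297


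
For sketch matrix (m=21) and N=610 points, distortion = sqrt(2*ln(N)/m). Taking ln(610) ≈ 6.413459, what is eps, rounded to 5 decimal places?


ln(610) ≈ 6.413459.
2*ln(N)/m ≈ 2*6.413459/21 ≈ 0.61080562.
eps = sqrt(0.61080562) ≈ 0.7815405 ≈ 0.78154.

0.78154


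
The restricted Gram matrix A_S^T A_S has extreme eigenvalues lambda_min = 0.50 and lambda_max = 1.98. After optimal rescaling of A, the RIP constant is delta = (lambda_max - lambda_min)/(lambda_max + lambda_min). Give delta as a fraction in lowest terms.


lambda_max - lambda_min = 1.98 - 0.50 = 1.48.
lambda_max + lambda_min = 1.98 + 0.50 = 2.48.
delta = 1.48/2.48 = 148/248 = 37/62.

37/62


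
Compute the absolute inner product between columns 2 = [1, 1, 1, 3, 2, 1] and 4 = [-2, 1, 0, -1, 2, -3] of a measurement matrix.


Inner product: 1*-2 + 1*1 + 1*0 + 3*-1 + 2*2 + 1*-3
Products: [-2, 1, 0, -3, 4, -3]
Sum = -3.
|dot| = 3.

3


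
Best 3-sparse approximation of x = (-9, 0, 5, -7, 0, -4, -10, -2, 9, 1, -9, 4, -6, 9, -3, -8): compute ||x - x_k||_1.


Sorted |x_i| descending: [10, 9, 9, 9, 9, 8, 7, 6, 5, 4, 4, 3, 2, 1, 0, 0]
Keep top 3: [10, 9, 9]
Tail entries: [9, 9, 8, 7, 6, 5, 4, 4, 3, 2, 1, 0, 0]
L1 error = sum of tail = 58.

58


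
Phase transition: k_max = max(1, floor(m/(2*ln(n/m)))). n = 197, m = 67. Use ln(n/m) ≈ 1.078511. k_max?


n/m = 197/67.
ln(n/m) ≈ 1.078511.
2*ln(n/m) ≈ 2.157022.
m/(2*ln(n/m)) ≈ 67/2.157022 ≈ 31.0613.
floor = 31.
k_max = max(1, 31) = 31.

31


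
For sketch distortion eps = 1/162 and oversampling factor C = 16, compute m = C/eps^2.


1/eps = 162.
(1/eps)^2 = 26244.
m = 16*26244 = 419904.

419904


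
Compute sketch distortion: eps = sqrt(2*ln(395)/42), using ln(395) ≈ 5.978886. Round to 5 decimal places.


ln(395) ≈ 5.978886.
2*ln(N)/m ≈ 2*5.978886/42 ≈ 0.28470886.
eps = sqrt(0.28470886) ≈ 0.5335812 ≈ 0.53358.

0.53358


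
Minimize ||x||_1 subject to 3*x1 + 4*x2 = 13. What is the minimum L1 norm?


Axis intercepts:
  x1 = 13/3, x2 = 0: L1 = 13/3
  x1 = 0, x2 = 13/4: L1 = 13/4
x* = (0, 13/4)
||x*||_1 = 13/4.

13/4


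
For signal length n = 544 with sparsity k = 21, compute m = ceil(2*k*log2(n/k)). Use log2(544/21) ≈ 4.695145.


log2(n/k) = log2(544/21) ≈ 4.695145.
2*k*log2(n/k) ≈ 2*21*4.695145 = 197.19609.
m = ceil(197.19609) = 198.

198


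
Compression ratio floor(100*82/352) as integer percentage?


100*m/n = 100*82/352 ≈ 23.2955.
floor = 23.

23


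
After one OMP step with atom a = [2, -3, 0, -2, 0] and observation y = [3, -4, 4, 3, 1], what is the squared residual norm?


a^T a = 17.
a^T y = 12.
coeff = 12/17 = 12/17.
||r||^2 = 723/17.

723/17


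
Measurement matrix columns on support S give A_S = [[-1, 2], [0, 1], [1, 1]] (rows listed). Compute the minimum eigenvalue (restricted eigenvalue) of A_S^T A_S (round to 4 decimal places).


A_S^T A_S = [[2, -1], [-1, 6]].
trace = 8.
det = 11.
disc = trace^2 - 4*det = 64 - 4*11 = 20.
sqrt(20) ≈ 4.472136.
lam_min = (8 - sqrt(20))/2 ≈ (8 - 4.472136)/2 = 1.763932 ≈ 1.7639.

1.7639


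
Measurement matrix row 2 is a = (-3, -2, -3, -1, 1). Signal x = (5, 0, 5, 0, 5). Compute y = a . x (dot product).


Non-zero terms: ['-3*5', '-3*5', '1*5']
Products: [-15, -15, 5]
y = sum = -25.

-25


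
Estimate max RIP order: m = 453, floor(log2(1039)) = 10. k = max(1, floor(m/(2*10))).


floor(log2(1039)) = 10.
2*10 = 20.
m/(2*floor(log2(n))) = 453/20 ≈ 22.65.
floor = 22.
k = max(1, 22) = 22.

22


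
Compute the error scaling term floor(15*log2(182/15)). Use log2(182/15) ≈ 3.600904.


log2(n/k) = log2(182/15) ≈ 3.600904.
k*log2(n/k) ≈ 15*3.600904 = 54.01356.
floor(54.01356) = 54.

54


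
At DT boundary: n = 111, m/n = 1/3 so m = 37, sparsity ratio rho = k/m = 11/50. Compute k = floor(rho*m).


m = 1/3*111 = 37.
rho = 11/50.
rho*m = 11/50*37 = 8.14.
k = floor(8.14) = 8.

8


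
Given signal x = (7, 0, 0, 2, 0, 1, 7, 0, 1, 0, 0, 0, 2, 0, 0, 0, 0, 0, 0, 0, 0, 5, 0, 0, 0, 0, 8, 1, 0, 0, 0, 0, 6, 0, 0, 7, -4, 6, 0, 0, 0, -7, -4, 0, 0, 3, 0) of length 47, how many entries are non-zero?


Non-zero positions: [0, 3, 5, 6, 8, 12, 21, 26, 27, 32, 35, 36, 37, 41, 42, 45].
Sparsity = 16.

16


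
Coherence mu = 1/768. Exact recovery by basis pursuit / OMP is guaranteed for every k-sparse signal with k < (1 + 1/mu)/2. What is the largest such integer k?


1/mu = 768.
1 + 1/mu = 769.
(1 + 1/mu)/2 = 384.5 is not an integer, so k_max = floor(384.5) = 384.

384


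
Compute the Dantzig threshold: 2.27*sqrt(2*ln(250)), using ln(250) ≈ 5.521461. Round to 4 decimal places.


ln(250) ≈ 5.521461.
2*ln(n) ≈ 11.042922.
sqrt(2*ln(n)) ≈ sqrt(11.042922) ≈ 3.323089.
threshold ≈ 2.27*3.323089 = 7.54341203 ≈ 7.5434.

7.5434


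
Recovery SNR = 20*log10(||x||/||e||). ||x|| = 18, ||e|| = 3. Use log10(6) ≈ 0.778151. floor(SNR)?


||x||/||e|| = 18/3 = 6.
log10(6) ≈ 0.778151.
20*log10(||x||/||e||) ≈ 20*0.778151 = 15.56302.
floor(15.56302) = 15.

15


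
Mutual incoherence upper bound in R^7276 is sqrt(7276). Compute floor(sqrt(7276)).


85^2 = 7225 <= 7276 < 7396 = 86^2, so 85 <= sqrt(7276) < 86.
floor(sqrt(7276)) = 85.

85


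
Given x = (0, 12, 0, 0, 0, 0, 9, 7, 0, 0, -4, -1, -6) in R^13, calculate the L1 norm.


Non-zero entries: [(1, 12), (6, 9), (7, 7), (10, -4), (11, -1), (12, -6)]
Absolute values: [12, 9, 7, 4, 1, 6]
||x||_1 = sum = 39.

39


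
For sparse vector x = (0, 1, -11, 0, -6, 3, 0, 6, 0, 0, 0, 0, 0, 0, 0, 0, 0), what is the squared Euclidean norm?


Non-zero entries: [(1, 1), (2, -11), (4, -6), (5, 3), (7, 6)]
Squares: [1, 121, 36, 9, 36]
||x||_2^2 = sum = 203.

203


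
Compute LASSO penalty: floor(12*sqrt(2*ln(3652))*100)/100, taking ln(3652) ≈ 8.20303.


ln(3652) ≈ 8.20303.
2*ln(n) ≈ 16.40606.
sqrt(2*ln(n)) ≈ sqrt(16.40606) ≈ 4.050439.
lambda ≈ 12*4.050439 = 48.605268.
floor(lambda*100)/100 = 48.60.

48.60


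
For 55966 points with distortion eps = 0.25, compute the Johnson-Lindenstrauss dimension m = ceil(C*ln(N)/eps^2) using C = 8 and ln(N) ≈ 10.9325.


ln(55966) ≈ 10.9325.
eps^2 = 0.25^2 = 0.0625.
C*ln(N)/eps^2 ≈ 8*10.9325/0.0625 ≈ 1399.36.
m = ceil(1399.36) = 1400.

1400


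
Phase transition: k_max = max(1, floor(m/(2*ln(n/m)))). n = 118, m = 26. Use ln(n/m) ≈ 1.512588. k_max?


n/m = 118/26 = 59/13.
ln(n/m) ≈ 1.512588.
2*ln(n/m) ≈ 3.025176.
m/(2*ln(n/m)) ≈ 26/3.025176 ≈ 8.5945.
floor = 8.
k_max = max(1, 8) = 8.

8


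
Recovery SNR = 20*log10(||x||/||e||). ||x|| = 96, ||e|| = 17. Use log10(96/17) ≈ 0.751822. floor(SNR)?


||x||/||e|| = 96/17.
log10(96/17) ≈ 0.751822.
20*log10(||x||/||e||) ≈ 20*0.751822 = 15.03644.
floor(15.03644) = 15.

15


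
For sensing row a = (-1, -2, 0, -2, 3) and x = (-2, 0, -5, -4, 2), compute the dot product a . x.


Non-zero terms: ['-1*-2', '0*-5', '-2*-4', '3*2']
Products: [2, 0, 8, 6]
y = sum = 16.

16


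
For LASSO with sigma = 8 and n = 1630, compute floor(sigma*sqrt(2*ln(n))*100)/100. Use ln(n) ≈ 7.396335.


ln(1630) ≈ 7.396335.
2*ln(n) ≈ 14.79267.
sqrt(2*ln(n)) ≈ sqrt(14.79267) ≈ 3.846124.
lambda ≈ 8*3.846124 = 30.768992.
floor(lambda*100)/100 = 30.76.

30.76


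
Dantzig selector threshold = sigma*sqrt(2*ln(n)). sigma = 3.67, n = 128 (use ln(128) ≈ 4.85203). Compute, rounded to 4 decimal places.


ln(128) ≈ 4.85203.
2*ln(n) ≈ 9.70406.
sqrt(2*ln(n)) ≈ sqrt(9.70406) ≈ 3.115134.
threshold ≈ 3.67*3.115134 = 11.43254178 ≈ 11.4325.

11.4325


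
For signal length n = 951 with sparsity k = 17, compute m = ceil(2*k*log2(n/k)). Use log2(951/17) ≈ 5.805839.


log2(n/k) = log2(951/17) ≈ 5.805839.
2*k*log2(n/k) ≈ 2*17*5.805839 = 197.398526.
m = ceil(197.398526) = 198.

198
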